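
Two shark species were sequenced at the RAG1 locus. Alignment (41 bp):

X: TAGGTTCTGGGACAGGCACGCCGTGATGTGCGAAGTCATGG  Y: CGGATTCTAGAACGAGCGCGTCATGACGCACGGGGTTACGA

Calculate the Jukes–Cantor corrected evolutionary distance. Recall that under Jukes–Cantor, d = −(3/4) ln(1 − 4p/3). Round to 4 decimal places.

The sequences differ at 18 of 41 sites, so p = 18/41 ≈ 0.439024.
d = −(3/4) ln(1 − 4p/3) = −0.75 ln(1 − 0.585365) = −0.75 ln(0.414635)
  = −0.75 × (-0.880357) = 0.660268 substitutions/site.

0.6603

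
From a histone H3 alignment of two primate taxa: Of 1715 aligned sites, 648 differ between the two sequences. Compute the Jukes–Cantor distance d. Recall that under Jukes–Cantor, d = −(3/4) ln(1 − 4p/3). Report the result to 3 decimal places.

p = 648/1715 ≈ 0.377843.
d = −(3/4) ln(1 − 4p/3) = −0.75 ln(1 − 0.503791) = −0.75 ln(0.496209)
  = −0.75 × (-0.700758) = 0.525569 substitutions/site.

0.526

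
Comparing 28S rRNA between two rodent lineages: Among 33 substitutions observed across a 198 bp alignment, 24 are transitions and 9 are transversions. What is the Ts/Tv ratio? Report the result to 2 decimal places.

R = 24/9 = 2.666666… ≈ 2.67 (to 2 d.p.).

2.67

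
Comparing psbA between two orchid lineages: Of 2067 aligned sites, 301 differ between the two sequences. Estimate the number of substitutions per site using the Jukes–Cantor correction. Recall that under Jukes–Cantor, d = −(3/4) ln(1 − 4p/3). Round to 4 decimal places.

p = 301/2067 ≈ 0.145622.
d = −(3/4) ln(1 − 4p/3) = −0.75 ln(1 − 0.194163) = −0.75 ln(0.805837)
  = −0.75 × (-0.215874) = 0.161906 substitutions/site.

0.1619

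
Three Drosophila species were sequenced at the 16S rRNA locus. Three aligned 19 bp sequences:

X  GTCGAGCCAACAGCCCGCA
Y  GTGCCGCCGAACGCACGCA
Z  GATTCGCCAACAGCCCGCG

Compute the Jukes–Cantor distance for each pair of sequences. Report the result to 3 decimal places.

X–Y: 7/19 sites differ → p ≈ 0.368421, d = −0.75 ln(1 − 0.491228) = 0.506816 ≈ 0.507.
X–Z: 5/19 sites differ → p ≈ 0.263158, d = −0.75 ln(1 − 0.350877) = 0.324100 ≈ 0.324.
Y–Z: 8/19 sites differ → p ≈ 0.421053, d = −0.75 ln(1 − 0.561404) = 0.618132 ≈ 0.618.

d(X,Y) = 0.507, d(X,Z) = 0.324, d(Y,Z) = 0.618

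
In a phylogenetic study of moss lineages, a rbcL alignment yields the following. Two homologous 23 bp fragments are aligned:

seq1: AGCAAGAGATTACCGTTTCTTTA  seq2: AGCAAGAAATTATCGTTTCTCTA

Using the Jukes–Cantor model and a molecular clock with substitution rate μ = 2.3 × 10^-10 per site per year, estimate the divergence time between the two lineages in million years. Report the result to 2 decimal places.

311.50

The sequences differ at 3 of 23 sites (8, 13, 21), so p = 3/23 ≈ 0.130435.
d = −(3/4) ln(1 − 4p/3) = −0.75 ln(1 − 0.173913) = −0.75 ln(0.826087)
  = −0.75 × (-0.191055) = 0.143291 substitutions/site.
Under a molecular clock d = 2μt, so t = d/(2μ) = 0.143291 / (2 × 2.3 × 10^-10) = 311.50 million years.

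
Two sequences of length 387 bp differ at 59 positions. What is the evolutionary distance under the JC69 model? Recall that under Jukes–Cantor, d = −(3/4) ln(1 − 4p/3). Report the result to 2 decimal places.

0.17

p = 59/387 ≈ 0.152455.
d = −(3/4) ln(1 − 4p/3) = −0.75 ln(1 − 0.203273) = −0.75 ln(0.796727)
  = −0.75 × (-0.227243) = 0.170432 substitutions/site.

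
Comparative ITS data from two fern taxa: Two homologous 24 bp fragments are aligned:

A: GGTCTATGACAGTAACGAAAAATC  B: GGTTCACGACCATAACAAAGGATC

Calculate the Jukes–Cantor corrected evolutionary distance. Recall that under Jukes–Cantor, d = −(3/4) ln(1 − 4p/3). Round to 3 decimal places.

0.441

The sequences differ at 8 of 24 sites (4, 5, 7, 11, 12, 17, 20, 21), so p = 8/24 ≈ 0.333333.
d = −(3/4) ln(1 − 4p/3) = −0.75 ln(1 − 0.444444) = −0.75 ln(0.555556)
  = −0.75 × (-0.587786) = 0.440840 substitutions/site.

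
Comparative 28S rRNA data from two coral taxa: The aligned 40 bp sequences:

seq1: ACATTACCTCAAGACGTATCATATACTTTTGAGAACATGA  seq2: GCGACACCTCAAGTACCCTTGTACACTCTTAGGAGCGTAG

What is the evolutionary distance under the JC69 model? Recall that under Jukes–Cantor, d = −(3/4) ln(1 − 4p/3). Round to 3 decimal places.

The sequences differ at 19 of 40 sites, so p = 19/40 = 0.475.
d = −(3/4) ln(1 − 4p/3) = −0.75 ln(1 − 0.633333) = −0.75 ln(0.366667)
  = −0.75 × (-1.003301) = 0.752476 substitutions/site.

0.752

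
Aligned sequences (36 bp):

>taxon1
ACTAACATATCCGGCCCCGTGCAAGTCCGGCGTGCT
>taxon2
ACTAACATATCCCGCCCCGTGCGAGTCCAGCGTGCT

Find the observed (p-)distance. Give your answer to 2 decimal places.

0.08

The sequences differ at 3 of 36 positions (sites 13, 23, 29).
p = 3/36 = 0.083333… ≈ 0.08 (to 2 d.p.).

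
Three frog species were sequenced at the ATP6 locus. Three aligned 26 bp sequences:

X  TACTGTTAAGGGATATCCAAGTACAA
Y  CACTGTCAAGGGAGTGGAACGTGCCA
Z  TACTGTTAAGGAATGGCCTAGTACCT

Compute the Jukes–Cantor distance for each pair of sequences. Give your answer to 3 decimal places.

X–Y: 10/26 sites differ → p ≈ 0.384615, d = −0.75 ln(1 − 0.51282) = 0.539341 ≈ 0.539.
X–Z: 6/26 sites differ → p ≈ 0.230769, d = −0.75 ln(1 − 0.307692) = 0.275793 ≈ 0.276.
Y–Z: 11/26 sites differ → p ≈ 0.423077, d = −0.75 ln(1 − 0.564103) = 0.622762 ≈ 0.623.

d(X,Y) = 0.539, d(X,Z) = 0.276, d(Y,Z) = 0.623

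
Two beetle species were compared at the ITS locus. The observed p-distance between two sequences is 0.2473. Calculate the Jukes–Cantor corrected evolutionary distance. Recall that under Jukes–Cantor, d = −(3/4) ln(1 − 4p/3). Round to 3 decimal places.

0.300

d = −(3/4) ln(1 − 4p/3) = −0.75 ln(1 − 0.329733) = −0.75 ln(0.670267)
  = −0.75 × (-0.400079) = 0.300059 substitutions/site.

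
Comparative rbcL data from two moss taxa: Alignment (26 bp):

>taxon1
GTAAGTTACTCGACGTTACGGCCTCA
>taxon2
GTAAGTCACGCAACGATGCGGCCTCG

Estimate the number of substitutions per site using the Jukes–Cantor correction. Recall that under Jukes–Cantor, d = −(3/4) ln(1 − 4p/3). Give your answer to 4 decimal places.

0.2758

The sequences differ at 6 of 26 sites (7, 10, 12, 16, 18, 26), so p = 6/26 ≈ 0.230769.
d = −(3/4) ln(1 − 4p/3) = −0.75 ln(1 − 0.307692) = −0.75 ln(0.692308)
  = −0.75 × (-0.367724) = 0.275793 substitutions/site.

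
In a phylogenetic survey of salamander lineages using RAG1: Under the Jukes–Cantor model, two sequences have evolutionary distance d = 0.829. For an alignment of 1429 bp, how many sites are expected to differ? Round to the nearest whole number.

717

Invert JC69: p = (3/4)(1 − e^(−4d/3)) = 0.75 × (1 − e^(-1.105333)) = 0.75 × (1 − 0.331101) = 0.501674.
Expected differing sites = pL ≈ 0.501674 × 1429 = 716.892146 ≈ 717.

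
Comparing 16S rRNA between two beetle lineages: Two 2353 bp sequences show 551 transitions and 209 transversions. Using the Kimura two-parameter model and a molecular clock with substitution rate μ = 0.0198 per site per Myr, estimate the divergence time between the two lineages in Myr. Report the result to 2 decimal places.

11.52

P = 551/2353 ≈ 0.234169 and Q = 209/2353 ≈ 0.088823.
Under the Kimura two-parameter model, d = −½ ln(1 − 2P − Q) − ¼ ln(1 − 2Q).
1 − 2P − Q = 0.442839, giving −½ ln(0.442839) = 0.407275.
1 − 2Q = 0.822354, giving −¼ ln(0.822354) = 0.048896.
d = 0.407275 + 0.048896 = 0.456171.
Under a molecular clock d = 2μt, so t = d/(2μ) = 0.456171 / (2 × 0.0198) = 11.52 Myr.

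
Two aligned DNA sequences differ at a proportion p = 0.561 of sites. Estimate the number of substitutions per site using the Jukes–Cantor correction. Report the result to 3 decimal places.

1.034

d = −(3/4) ln(1 − 4p/3) = −0.75 ln(1 − 0.748) = −0.75 ln(0.252)
  = −0.75 × (-1.378326) = 1.033745 substitutions/site.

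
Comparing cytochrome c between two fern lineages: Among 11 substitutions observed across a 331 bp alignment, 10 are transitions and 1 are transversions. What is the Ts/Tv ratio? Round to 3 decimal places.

10.000

R = 10/1 = 10.000.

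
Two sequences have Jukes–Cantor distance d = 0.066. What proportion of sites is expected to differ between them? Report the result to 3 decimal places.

0.063

p = (3/4)(1 − e^(−4d/3)) = 0.75 × (1 − e^(-0.088)) = 0.75 × (1 − 0.915761) = 0.063179.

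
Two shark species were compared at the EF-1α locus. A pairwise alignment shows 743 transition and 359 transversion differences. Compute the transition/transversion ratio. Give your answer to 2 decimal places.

R = 743/359 = 2.069637… ≈ 2.07 (to 2 d.p.).

2.07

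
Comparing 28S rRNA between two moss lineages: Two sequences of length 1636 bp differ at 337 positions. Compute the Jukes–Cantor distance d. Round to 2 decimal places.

p = 337/1636 ≈ 0.20599.
d = −(3/4) ln(1 − 4p/3) = −0.75 ln(1 − 0.274653) = −0.75 ln(0.725347)
  = −0.75 × (-0.321105) = 0.240829 substitutions/site.

0.24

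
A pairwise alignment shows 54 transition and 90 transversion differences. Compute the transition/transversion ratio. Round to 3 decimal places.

R = 54/90 = 0.600.

0.600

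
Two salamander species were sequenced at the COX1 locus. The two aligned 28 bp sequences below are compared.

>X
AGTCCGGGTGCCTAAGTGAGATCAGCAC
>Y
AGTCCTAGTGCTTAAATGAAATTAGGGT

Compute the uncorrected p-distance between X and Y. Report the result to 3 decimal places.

The sequences differ at 9 of 28 positions (sites 6, 7, 12, 16, 20, 23, 26, 27, 28).
p = 9/28 = 0.321428… ≈ 0.321 (to 3 d.p.).

0.321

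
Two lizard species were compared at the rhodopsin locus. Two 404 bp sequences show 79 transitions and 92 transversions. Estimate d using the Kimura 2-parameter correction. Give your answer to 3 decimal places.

P = 79/404 ≈ 0.195545 and Q = 92/404 ≈ 0.227723.
Under the Kimura two-parameter model, d = −½ ln(1 − 2P − Q) − ¼ ln(1 − 2Q).
1 − 2P − Q = 0.381187, giving −½ ln(0.381187) = 0.482233.
1 − 2Q = 0.544554, giving −¼ ln(0.544554) = 0.151947.
d = 0.482233 + 0.151947 = 0.634180.

0.634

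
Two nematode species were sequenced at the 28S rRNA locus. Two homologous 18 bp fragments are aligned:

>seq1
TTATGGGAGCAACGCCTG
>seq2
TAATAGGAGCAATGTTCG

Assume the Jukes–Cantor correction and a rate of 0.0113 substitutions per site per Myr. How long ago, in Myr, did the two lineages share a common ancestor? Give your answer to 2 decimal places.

The sequences differ at 6 of 18 sites (2, 5, 13, 15, 16, 17), so p = 6/18 ≈ 0.333333.
d = −(3/4) ln(1 − 4p/3) = −0.75 ln(1 − 0.444444) = −0.75 ln(0.555556)
  = −0.75 × (-0.587786) = 0.440840 substitutions/site.
Under a molecular clock d = 2μt, so t = d/(2μ) = 0.440840 / (2 × 0.0113) = 19.51 Myr.

19.51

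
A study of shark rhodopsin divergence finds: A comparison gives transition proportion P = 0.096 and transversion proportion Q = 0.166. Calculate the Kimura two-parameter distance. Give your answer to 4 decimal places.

Under the Kimura two-parameter model, d = −½ ln(1 − 2P − Q) − ¼ ln(1 − 2Q).
1 − 2P − Q = 0.642, giving −½ ln(0.642) = 0.221583.
1 − 2Q = 0.668, giving −¼ ln(0.668) = 0.100867.
d = 0.221583 + 0.100867 = 0.322450.

0.3225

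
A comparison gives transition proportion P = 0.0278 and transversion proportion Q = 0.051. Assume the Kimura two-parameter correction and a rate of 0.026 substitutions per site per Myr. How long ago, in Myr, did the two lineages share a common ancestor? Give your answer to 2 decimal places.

1.60

Under the Kimura two-parameter model, d = −½ ln(1 − 2P − Q) − ¼ ln(1 − 2Q).
1 − 2P − Q = 0.8934, giving −½ ln(0.8934) = 0.056360.
1 − 2Q = 0.898, giving −¼ ln(0.898) = 0.026896.
d = 0.056360 + 0.026896 = 0.083256.
Under a molecular clock d = 2μt, so t = d/(2μ) = 0.083256 / (2 × 0.026) = 1.60 Myr.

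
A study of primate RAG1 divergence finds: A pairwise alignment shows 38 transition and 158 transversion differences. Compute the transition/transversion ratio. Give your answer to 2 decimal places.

0.24

R = 38/158 = 0.240506… ≈ 0.24 (to 2 d.p.).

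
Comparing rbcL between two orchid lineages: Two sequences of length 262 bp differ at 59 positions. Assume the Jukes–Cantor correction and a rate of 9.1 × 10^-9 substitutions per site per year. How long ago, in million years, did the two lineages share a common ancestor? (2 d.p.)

14.71

p = 59/262 ≈ 0.225191.
d = −(3/4) ln(1 − 4p/3) = −0.75 ln(1 − 0.300255) = −0.75 ln(0.699745)
  = −0.75 × (-0.357039) = 0.267779 substitutions/site.
Under a molecular clock d = 2μt, so t = d/(2μ) = 0.267779 / (2 × 9.1 × 10^-9) = 14.71 million years.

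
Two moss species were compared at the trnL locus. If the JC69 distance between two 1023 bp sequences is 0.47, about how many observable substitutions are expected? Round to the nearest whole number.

357

Invert JC69: p = (3/4)(1 − e^(−4d/3)) = 0.75 × (1 − e^(-0.626667)) = 0.75 × (1 − 0.534370) = 0.349223.
Expected differing sites = pL ≈ 0.349223 × 1023 = 357.255129 ≈ 357.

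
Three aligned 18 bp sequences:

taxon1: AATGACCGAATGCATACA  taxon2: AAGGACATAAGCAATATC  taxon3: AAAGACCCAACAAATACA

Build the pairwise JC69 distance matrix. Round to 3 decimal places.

d(taxon1,taxon2) = 0.673, d(taxon1,taxon3) = 0.347, d(taxon2,taxon3) = 0.548

taxon1–taxon2: 8/18 sites differ → p ≈ 0.444444, d = −0.75 ln(1 − 0.592592) = 0.673455 ≈ 0.673.
taxon1–taxon3: 5/18 sites differ → p ≈ 0.277778, d = −0.75 ln(1 − 0.370371) = 0.346968 ≈ 0.347.
taxon2–taxon3: 7/18 sites differ → p ≈ 0.388889, d = −0.75 ln(1 − 0.518519) = 0.548166 ≈ 0.548.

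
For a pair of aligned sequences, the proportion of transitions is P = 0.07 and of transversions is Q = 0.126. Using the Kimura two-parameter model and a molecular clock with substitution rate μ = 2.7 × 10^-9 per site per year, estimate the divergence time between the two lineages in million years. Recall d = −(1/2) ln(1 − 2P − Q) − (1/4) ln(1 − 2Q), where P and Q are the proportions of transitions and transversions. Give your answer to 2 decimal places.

Under the Kimura two-parameter model, d = −½ ln(1 − 2P − Q) − ¼ ln(1 − 2Q).
1 − 2P − Q = 0.734, giving −½ ln(0.734) = 0.154623.
1 − 2Q = 0.748, giving −¼ ln(0.748) = 0.072588.
d = 0.154623 + 0.072588 = 0.227211.
Under a molecular clock d = 2μt, so t = d/(2μ) = 0.227211 / (2 × 2.7 × 10^-9) = 42.08 million years.

42.08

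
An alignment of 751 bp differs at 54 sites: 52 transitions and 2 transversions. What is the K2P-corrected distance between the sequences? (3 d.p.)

P = 52/751 ≈ 0.069241 and Q = 2/751 ≈ 0.002663.
Under the Kimura two-parameter model, d = −½ ln(1 − 2P − Q) − ¼ ln(1 − 2Q).
1 − 2P − Q = 0.858855, giving −½ ln(0.858855) = 0.076078.
1 − 2Q = 0.994674, giving −¼ ln(0.994674) = 0.001335.
d = 0.076078 + 0.001335 = 0.077413.

0.077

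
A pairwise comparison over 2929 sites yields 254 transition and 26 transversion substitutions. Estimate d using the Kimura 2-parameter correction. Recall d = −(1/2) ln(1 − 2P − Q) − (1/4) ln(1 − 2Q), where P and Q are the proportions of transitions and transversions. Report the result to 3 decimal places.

P = 254/2929 ≈ 0.086719 and Q = 26/2929 ≈ 0.008877.
Under the Kimura two-parameter model, d = −½ ln(1 − 2P − Q) − ¼ ln(1 − 2Q).
1 − 2P − Q = 0.817685, giving −½ ln(0.817685) = 0.100639.
1 − 2Q = 0.982246, giving −¼ ln(0.982246) = 0.004478.
d = 0.100639 + 0.004478 = 0.105117.

0.105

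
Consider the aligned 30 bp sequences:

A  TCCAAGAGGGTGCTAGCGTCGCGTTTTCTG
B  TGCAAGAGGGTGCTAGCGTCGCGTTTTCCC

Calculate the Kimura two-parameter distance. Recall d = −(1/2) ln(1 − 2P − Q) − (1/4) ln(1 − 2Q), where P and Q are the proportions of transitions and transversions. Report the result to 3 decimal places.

Of 30 sites, 1 differences are transitions and 2 are transversions, so P = 1/30 ≈ 0.033333 and Q = 2/30 ≈ 0.066667.
Under the Kimura two-parameter model, d = −½ ln(1 − 2P − Q) − ¼ ln(1 − 2Q).
1 − 2P − Q = 0.866667, giving −½ ln(0.866667) = 0.071550.
1 − 2Q = 0.866666, giving −¼ ln(0.866666) = 0.035775.
d = 0.071550 + 0.035775 = 0.107325.

0.107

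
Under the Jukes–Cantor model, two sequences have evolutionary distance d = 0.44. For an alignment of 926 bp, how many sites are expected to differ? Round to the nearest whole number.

308

Invert JC69: p = (3/4)(1 − e^(−4d/3)) = 0.75 × (1 − e^(-0.586667)) = 0.75 × (1 − 0.556178) = 0.332867.
Expected differing sites = pL ≈ 0.332867 × 926 = 308.234842 ≈ 308.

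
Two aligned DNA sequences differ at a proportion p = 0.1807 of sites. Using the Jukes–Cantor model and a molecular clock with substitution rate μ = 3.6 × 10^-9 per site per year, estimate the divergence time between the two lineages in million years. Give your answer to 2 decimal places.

d = −(3/4) ln(1 − 4p/3) = −0.75 ln(1 − 0.240933) = −0.75 ln(0.759067)
  = −0.75 × (-0.275665) = 0.206749 substitutions/site.
Under a molecular clock d = 2μt, so t = d/(2μ) = 0.206749 / (2 × 3.6 × 10^-9) = 28.72 million years.

28.72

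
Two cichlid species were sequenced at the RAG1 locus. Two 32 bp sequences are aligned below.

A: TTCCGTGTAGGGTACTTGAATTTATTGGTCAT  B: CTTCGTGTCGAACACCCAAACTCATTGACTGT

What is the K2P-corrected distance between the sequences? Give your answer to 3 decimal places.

1.200

Of 32 sites, 14 differences are transitions and 1 are transversions, so P = 14/32 = 0.4375 and Q = 1/32 = 0.03125.
Under the Kimura two-parameter model, d = −½ ln(1 − 2P − Q) − ¼ ln(1 − 2Q).
1 − 2P − Q = 0.09375, giving −½ ln(0.09375) = 1.183562.
1 − 2Q = 0.9375, giving −¼ ln(0.9375) = 0.016135.
d = 1.183562 + 0.016135 = 1.199697.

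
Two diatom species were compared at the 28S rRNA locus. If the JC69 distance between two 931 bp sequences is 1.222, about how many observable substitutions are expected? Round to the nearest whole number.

Invert JC69: p = (3/4)(1 − e^(−4d/3)) = 0.75 × (1 − e^(-1.629333)) = 0.75 × (1 − 0.196060) = 0.602955.
Expected differing sites = pL ≈ 0.602955 × 931 = 561.351105 ≈ 561.

561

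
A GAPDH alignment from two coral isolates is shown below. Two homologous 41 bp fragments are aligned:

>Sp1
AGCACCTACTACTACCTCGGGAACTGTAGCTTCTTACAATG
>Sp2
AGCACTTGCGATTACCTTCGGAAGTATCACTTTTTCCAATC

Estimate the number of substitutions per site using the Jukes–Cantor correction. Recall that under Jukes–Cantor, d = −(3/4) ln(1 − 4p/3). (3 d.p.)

The sequences differ at 13 of 41 sites, so p = 13/41 ≈ 0.317073.
d = −(3/4) ln(1 − 4p/3) = −0.75 ln(1 − 0.422764) = −0.75 ln(0.577236)
  = −0.75 × (-0.549504) = 0.412128 substitutions/site.

0.412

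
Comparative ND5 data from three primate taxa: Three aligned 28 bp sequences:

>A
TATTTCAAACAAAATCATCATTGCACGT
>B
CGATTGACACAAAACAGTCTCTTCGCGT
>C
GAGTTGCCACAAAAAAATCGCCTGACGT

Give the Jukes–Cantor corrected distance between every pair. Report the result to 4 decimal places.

d(A,B) = 0.6355, d(A,C) = 0.6355, d(B,C) = 0.4850

A–B: 12/28 sites differ → p ≈ 0.428571, d = −0.75 ln(1 − 0.571428) = 0.635472 ≈ 0.6355.
A–C: 12/28 sites differ → p ≈ 0.428571, d = −0.75 ln(1 − 0.571428) = 0.635472 ≈ 0.6355.
B–C: 10/28 sites differ → p ≈ 0.357143, d = −0.75 ln(1 − 0.476191) = 0.484971 ≈ 0.4850.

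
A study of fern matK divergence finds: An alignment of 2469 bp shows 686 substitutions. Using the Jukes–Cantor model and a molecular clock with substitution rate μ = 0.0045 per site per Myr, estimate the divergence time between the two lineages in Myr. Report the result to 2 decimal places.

38.56

p = 686/2469 ≈ 0.277845.
d = −(3/4) ln(1 − 4p/3) = −0.75 ln(1 − 0.37046) = −0.75 ln(0.62954)
  = −0.75 × (-0.462766) = 0.347075 substitutions/site.
Under a molecular clock d = 2μt, so t = d/(2μ) = 0.347075 / (2 × 0.0045) = 38.56 Myr.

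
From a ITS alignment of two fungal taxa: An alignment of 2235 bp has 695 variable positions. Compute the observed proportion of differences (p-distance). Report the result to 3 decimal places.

p = 695/2235 = 0.310961… ≈ 0.311 (to 3 d.p.).

0.311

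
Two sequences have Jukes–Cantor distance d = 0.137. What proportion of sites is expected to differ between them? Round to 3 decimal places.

0.125

p = (3/4)(1 − e^(−4d/3)) = 0.75 × (1 − e^(-0.182667)) = 0.75 × (1 − 0.833046) = 0.125216.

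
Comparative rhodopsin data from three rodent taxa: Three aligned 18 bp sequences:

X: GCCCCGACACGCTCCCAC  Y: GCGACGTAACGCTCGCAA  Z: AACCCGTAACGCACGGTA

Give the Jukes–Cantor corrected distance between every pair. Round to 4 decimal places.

d(X,Y) = 0.4408, d(X,Z) = 0.8240, d(Y,Z) = 0.5482

X–Y: 6/18 sites differ → p ≈ 0.333333, d = −0.75 ln(1 − 0.444444) = 0.440839 ≈ 0.4408.
X–Z: 9/18 sites differ → p = 0.5, d = −0.75 ln(1 − 0.666667) = 0.823960 ≈ 0.8240.
Y–Z: 7/18 sites differ → p ≈ 0.388889, d = −0.75 ln(1 − 0.518519) = 0.548166 ≈ 0.5482.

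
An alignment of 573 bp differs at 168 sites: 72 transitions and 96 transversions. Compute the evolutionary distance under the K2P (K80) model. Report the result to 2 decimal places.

0.37

P = 72/573 ≈ 0.125654 and Q = 96/573 ≈ 0.167539.
Under the Kimura two-parameter model, d = −½ ln(1 − 2P − Q) − ¼ ln(1 − 2Q).
1 − 2P − Q = 0.581153, giving −½ ln(0.581153) = 0.271371.
1 − 2Q = 0.664922, giving −¼ ln(0.664922) = 0.102021.
d = 0.271371 + 0.102021 = 0.373392.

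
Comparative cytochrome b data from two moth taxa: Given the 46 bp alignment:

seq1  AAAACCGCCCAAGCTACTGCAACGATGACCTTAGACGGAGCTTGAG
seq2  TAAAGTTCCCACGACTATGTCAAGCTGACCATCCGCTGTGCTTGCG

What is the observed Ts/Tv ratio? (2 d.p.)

0.25

Transitions are A↔G and C↔T; transversions are all other mismatches.
Transitions: 4. Transversions: 16.
R = 4/16 = 0.25.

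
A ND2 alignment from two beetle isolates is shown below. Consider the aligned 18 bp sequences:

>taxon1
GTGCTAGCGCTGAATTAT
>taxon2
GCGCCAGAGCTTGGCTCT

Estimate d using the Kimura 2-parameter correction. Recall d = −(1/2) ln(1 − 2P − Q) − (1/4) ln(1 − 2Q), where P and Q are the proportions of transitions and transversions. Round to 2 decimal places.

Of 18 sites, 5 differences are transitions and 3 are transversions, so P = 5/18 ≈ 0.277778 and Q = 3/18 ≈ 0.166667.
Under the Kimura two-parameter model, d = −½ ln(1 − 2P − Q) − ¼ ln(1 − 2Q).
1 − 2P − Q = 0.277777, giving −½ ln(0.277777) = 0.640468.
1 − 2Q = 0.666666, giving −¼ ln(0.666666) = 0.101367.
d = 0.640468 + 0.101367 = 0.741835.

0.74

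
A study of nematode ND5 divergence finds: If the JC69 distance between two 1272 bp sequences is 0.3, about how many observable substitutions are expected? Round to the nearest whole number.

315

Invert JC69: p = (3/4)(1 − e^(−4d/3)) = 0.75 × (1 − e^(-0.4)) = 0.75 × (1 − 0.670320) = 0.247260.
Expected differing sites = pL ≈ 0.247260 × 1272 = 314.51472 ≈ 315.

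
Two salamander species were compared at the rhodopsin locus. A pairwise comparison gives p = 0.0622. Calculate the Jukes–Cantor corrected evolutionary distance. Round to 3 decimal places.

0.065

d = −(3/4) ln(1 − 4p/3) = −0.75 ln(1 − 0.082933) = −0.75 ln(0.917067)
  = −0.75 × (-0.086575) = 0.064931 substitutions/site.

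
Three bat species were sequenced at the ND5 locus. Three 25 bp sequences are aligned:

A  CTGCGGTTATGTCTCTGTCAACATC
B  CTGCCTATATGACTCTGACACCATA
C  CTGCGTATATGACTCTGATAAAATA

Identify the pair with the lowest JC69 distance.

B and C

A–B: 7/25 differ, p = 0.280, d = 0.351.
A–C: 7/25 differ, p = 0.280, d = 0.351.
B–C: 4/25 differ, p = 0.160, d = 0.180.
The smallest distance is between B and C.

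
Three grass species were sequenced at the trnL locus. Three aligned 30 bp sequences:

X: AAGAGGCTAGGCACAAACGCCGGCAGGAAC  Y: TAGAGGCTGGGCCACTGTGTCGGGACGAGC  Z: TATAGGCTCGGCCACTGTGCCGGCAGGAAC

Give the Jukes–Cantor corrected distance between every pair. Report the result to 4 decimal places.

d(X,Y) = 0.5716, d(X,Z) = 0.3831, d(Y,Z) = 0.2326

X–Y: 12/30 sites differ → p = 0.4, d = −0.75 ln(1 − 0.533333) = 0.571605 ≈ 0.5716.
X–Z: 9/30 sites differ → p = 0.3, d = −0.75 ln(1 − 0.4) = 0.383119 ≈ 0.3831.
Y–Z: 6/30 sites differ → p = 0.2, d = −0.75 ln(1 − 0.266667) = 0.232617 ≈ 0.2326.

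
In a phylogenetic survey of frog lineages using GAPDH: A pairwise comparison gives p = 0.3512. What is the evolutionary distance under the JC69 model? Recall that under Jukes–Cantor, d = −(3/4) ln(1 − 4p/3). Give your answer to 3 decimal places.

d = −(3/4) ln(1 − 4p/3) = −0.75 ln(1 − 0.468267) = −0.75 ln(0.531733)
  = −0.75 × (-0.631614) = 0.473711 substitutions/site.

0.474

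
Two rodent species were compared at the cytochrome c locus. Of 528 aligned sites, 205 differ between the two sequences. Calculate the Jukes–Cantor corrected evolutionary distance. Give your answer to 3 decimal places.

0.547

p = 205/528 ≈ 0.388258.
d = −(3/4) ln(1 − 4p/3) = −0.75 ln(1 − 0.517677) = −0.75 ln(0.482323)
  = −0.75 × (-0.729141) = 0.546856 substitutions/site.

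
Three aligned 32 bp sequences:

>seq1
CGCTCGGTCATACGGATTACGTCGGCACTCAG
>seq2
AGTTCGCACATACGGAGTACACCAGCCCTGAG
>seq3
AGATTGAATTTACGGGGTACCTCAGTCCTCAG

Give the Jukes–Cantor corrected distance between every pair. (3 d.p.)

d(seq1,seq2) = 0.404, d(seq1,seq3) = 0.585, d(seq2,seq3) = 0.404

seq1–seq2: 10/32 sites differ → p = 0.3125, d = −0.75 ln(1 − 0.416667) = 0.404248 ≈ 0.404.
seq1–seq3: 13/32 sites differ → p = 0.40625, d = −0.75 ln(1 − 0.541667) = 0.585119 ≈ 0.585.
seq2–seq3: 10/32 sites differ → p = 0.3125, d = −0.75 ln(1 − 0.416667) = 0.404248 ≈ 0.404.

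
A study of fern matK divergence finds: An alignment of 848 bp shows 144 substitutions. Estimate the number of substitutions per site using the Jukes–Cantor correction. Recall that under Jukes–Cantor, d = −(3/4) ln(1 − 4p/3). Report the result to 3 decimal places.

0.193

p = 144/848 ≈ 0.169811.
d = −(3/4) ln(1 − 4p/3) = −0.75 ln(1 − 0.226415) = −0.75 ln(0.773585)
  = −0.75 × (-0.256720) = 0.192540 substitutions/site.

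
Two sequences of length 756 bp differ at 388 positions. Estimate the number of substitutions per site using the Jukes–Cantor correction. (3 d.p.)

p = 388/756 ≈ 0.513228.
d = −(3/4) ln(1 − 4p/3) = −0.75 ln(1 − 0.684304) = −0.75 ln(0.315696)
  = −0.75 × (-1.152976) = 0.864732 substitutions/site.

0.865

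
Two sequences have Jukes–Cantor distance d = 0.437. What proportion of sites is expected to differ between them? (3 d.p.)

p = (3/4)(1 − e^(−4d/3)) = 0.75 × (1 − e^(-0.582667)) = 0.75 × (1 − 0.558407) = 0.331195.

0.331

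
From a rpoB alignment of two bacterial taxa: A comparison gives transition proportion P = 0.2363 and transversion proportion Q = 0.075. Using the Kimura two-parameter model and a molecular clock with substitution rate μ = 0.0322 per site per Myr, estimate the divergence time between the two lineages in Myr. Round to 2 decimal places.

6.79

Under the Kimura two-parameter model, d = −½ ln(1 − 2P − Q) − ¼ ln(1 − 2Q).
1 − 2P − Q = 0.4524, giving −½ ln(0.4524) = 0.396594.
1 − 2Q = 0.85, giving −¼ ln(0.85) = 0.040630.
d = 0.396594 + 0.040630 = 0.437224.
Under a molecular clock d = 2μt, so t = d/(2μ) = 0.437224 / (2 × 0.0322) = 6.79 Myr.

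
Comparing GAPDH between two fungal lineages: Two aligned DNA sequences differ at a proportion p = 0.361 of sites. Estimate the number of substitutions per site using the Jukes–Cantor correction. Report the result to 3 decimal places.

0.492

d = −(3/4) ln(1 − 4p/3) = −0.75 ln(1 − 0.481333) = −0.75 ln(0.518667)
  = −0.75 × (-0.656493) = 0.492370 substitutions/site.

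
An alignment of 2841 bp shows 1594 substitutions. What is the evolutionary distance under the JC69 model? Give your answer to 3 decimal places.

1.034

p = 1594/2841 ≈ 0.56107.
d = −(3/4) ln(1 − 4p/3) = −0.75 ln(1 − 0.748093) = −0.75 ln(0.251907)
  = −0.75 × (-1.378695) = 1.034021 substitutions/site.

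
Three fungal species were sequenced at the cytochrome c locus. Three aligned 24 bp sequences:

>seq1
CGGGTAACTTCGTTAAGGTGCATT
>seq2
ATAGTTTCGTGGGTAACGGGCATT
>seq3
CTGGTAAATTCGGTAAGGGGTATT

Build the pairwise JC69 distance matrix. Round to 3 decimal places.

d(seq1,seq2) = 0.608, d(seq1,seq3) = 0.244, d(seq2,seq3) = 0.520

seq1–seq2: 10/24 sites differ → p ≈ 0.416667, d = −0.75 ln(1 − 0.555556) = 0.608198 ≈ 0.608.
seq1–seq3: 5/24 sites differ → p ≈ 0.208333, d = −0.75 ln(1 − 0.277777) = 0.244066 ≈ 0.244.
seq2–seq3: 9/24 sites differ → p = 0.375, d = −0.75 ln(1 − 0.5) = 0.519860 ≈ 0.520.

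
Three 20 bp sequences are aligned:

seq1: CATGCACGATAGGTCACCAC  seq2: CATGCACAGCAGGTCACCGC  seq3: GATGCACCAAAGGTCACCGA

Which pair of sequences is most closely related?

seq1 and seq2

seq1–seq2: 4/20 differ, p = 0.200, d = 0.233.
seq1–seq3: 5/20 differ, p = 0.250, d = 0.304.
seq2–seq3: 5/20 differ, p = 0.250, d = 0.304.
The smallest distance is between seq1 and seq2.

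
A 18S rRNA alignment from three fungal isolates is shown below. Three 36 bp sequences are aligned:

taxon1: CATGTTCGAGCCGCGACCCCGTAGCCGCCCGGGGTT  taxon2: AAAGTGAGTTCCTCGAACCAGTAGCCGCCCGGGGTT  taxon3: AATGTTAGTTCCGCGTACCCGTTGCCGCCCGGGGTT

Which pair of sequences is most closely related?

taxon1–taxon2: 9/36 differ, p = 0.250, d = 0.304.
taxon1–taxon3: 7/36 differ, p = 0.194, d = 0.225.
taxon2–taxon3: 6/36 differ, p = 0.167, d = 0.188.
The smallest distance is between taxon2 and taxon3.

taxon2 and taxon3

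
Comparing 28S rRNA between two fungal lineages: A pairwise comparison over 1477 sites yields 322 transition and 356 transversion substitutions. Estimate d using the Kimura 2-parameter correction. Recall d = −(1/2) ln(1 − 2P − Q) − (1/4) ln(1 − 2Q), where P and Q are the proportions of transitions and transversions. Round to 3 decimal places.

0.730

P = 322/1477 ≈ 0.218009 and Q = 356/1477 ≈ 0.241029.
Under the Kimura two-parameter model, d = −½ ln(1 − 2P − Q) − ¼ ln(1 − 2Q).
1 − 2P − Q = 0.322953, giving −½ ln(0.322953) = 0.565124.
1 − 2Q = 0.517942, giving −¼ ln(0.517942) = 0.164473.
d = 0.565124 + 0.164473 = 0.729597.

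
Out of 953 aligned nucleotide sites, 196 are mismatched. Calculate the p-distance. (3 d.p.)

p = 196/953 = 0.205666… ≈ 0.206 (to 3 d.p.).

0.206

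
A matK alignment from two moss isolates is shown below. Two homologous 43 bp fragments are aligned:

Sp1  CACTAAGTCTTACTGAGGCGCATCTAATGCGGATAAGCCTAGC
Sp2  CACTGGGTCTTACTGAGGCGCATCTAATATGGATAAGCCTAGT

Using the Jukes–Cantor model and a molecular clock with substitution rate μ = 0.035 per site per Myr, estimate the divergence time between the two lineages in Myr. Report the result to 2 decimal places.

1.80

The sequences differ at 5 of 43 sites (5, 6, 29, 30, 43), so p = 5/43 ≈ 0.116279.
d = −(3/4) ln(1 − 4p/3) = −0.75 ln(1 − 0.155039) = −0.75 ln(0.844961)
  = −0.75 × (-0.168465) = 0.126349 substitutions/site.
Under a molecular clock d = 2μt, so t = d/(2μ) = 0.126349 / (2 × 0.035) = 1.80 Myr.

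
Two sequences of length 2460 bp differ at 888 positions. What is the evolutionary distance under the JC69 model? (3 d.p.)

0.492

p = 888/2460 ≈ 0.360976.
d = −(3/4) ln(1 − 4p/3) = −0.75 ln(1 − 0.481301) = −0.75 ln(0.518699)
  = −0.75 × (-0.656432) = 0.492324 substitutions/site.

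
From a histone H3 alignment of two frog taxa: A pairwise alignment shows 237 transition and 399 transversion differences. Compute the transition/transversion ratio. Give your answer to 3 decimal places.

R = 237/399 = 0.593984… ≈ 0.594 (to 3 d.p.).

0.594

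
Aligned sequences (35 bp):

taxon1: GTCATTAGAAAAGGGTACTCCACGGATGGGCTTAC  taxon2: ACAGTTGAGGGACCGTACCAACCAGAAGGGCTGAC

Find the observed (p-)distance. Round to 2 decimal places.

0.51

The sequences differ at 18 of 35 positions.
p = 18/35 = 0.514285… ≈ 0.51 (to 2 d.p.).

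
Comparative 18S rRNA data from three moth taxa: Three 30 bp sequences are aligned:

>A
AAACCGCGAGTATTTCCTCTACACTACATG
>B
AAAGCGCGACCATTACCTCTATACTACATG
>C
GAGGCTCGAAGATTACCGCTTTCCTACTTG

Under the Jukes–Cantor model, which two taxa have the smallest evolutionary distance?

A and B

A–B: 5/30 differ, p = 0.167, d = 0.188.
A–C: 12/30 differ, p = 0.400, d = 0.572.
B–C: 9/30 differ, p = 0.300, d = 0.383.
The smallest distance is between A and B.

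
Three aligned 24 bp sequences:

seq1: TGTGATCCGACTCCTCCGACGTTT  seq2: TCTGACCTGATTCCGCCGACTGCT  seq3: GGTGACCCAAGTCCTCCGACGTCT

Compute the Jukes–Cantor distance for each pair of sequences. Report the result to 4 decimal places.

seq1–seq2: 8/24 sites differ → p ≈ 0.333333, d = −0.75 ln(1 − 0.444444) = 0.440839 ≈ 0.4408.
seq1–seq3: 5/24 sites differ → p ≈ 0.208333, d = −0.75 ln(1 − 0.277777) = 0.244066 ≈ 0.2441.
seq2–seq3: 8/24 sites differ → p ≈ 0.333333, d = −0.75 ln(1 − 0.444444) = 0.440839 ≈ 0.4408.

d(seq1,seq2) = 0.4408, d(seq1,seq3) = 0.2441, d(seq2,seq3) = 0.4408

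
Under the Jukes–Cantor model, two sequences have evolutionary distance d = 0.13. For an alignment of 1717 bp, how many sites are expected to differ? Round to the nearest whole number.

Invert JC69: p = (3/4)(1 − e^(−4d/3)) = 0.75 × (1 − e^(-0.173333)) = 0.75 × (1 − 0.840858) = 0.119357.
Expected differing sites = pL ≈ 0.119357 × 1717 = 204.935969 ≈ 205.

205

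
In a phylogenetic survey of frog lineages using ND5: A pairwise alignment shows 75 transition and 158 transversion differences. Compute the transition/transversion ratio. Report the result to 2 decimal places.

R = 75/158 = 0.474683… ≈ 0.47 (to 2 d.p.).

0.47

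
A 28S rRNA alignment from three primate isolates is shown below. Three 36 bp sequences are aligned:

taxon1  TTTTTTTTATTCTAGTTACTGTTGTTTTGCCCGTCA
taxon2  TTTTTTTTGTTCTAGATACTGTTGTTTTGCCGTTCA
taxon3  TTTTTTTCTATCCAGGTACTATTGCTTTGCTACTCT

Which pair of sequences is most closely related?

taxon1 and taxon2

taxon1–taxon2: 4/36 differ, p = 0.111, d = 0.120.
taxon1–taxon3: 11/36 differ, p = 0.306, d = 0.392.
taxon2–taxon3: 11/36 differ, p = 0.306, d = 0.392.
The smallest distance is between taxon1 and taxon2.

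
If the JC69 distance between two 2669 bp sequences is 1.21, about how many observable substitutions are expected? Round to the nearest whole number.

Invert JC69: p = (3/4)(1 − e^(−4d/3)) = 0.75 × (1 − e^(-1.613333)) = 0.75 × (1 − 0.199222) = 0.600584.
Expected differing sites = pL ≈ 0.600584 × 2669 = 1602.958696 ≈ 1603.

1603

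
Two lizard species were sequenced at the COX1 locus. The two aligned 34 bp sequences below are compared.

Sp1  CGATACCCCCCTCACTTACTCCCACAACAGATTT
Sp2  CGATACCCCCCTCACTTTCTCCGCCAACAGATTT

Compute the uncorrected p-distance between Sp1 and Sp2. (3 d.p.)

The sequences differ at 3 of 34 positions (sites 18, 23, 24).
p = 3/34 = 0.088235… ≈ 0.088 (to 3 d.p.).

0.088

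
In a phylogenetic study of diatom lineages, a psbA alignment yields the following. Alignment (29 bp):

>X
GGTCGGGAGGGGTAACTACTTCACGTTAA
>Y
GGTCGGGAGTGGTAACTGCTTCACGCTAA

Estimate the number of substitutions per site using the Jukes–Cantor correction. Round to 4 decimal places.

0.1113

The sequences differ at 3 of 29 sites (10, 18, 26), so p = 3/29 ≈ 0.103448.
d = −(3/4) ln(1 − 4p/3) = −0.75 ln(1 − 0.137931) = −0.75 ln(0.862069)
  = −0.75 × (-0.148420) = 0.111315 substitutions/site.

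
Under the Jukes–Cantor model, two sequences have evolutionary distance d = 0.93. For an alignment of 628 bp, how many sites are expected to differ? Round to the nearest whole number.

335

Invert JC69: p = (3/4)(1 − e^(−4d/3)) = 0.75 × (1 − e^(-1.24)) = 0.75 × (1 − 0.289384) = 0.532962.
Expected differing sites = pL ≈ 0.532962 × 628 = 334.700136 ≈ 335.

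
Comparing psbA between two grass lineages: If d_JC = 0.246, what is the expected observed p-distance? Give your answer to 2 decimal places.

p = (3/4)(1 − e^(−4d/3)) = 0.75 × (1 − e^(-0.328)) = 0.75 × (1 − 0.720363) = 0.209728.

0.21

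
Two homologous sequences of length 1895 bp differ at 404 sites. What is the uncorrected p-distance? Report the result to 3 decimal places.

p = 404/1895 = 0.213192… ≈ 0.213 (to 3 d.p.).

0.213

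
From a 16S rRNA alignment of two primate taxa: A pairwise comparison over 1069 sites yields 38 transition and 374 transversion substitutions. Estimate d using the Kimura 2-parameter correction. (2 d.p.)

0.57

P = 38/1069 ≈ 0.035547 and Q = 374/1069 ≈ 0.34986.
Under the Kimura two-parameter model, d = −½ ln(1 − 2P − Q) − ¼ ln(1 − 2Q).
1 − 2P − Q = 0.579046, giving −½ ln(0.579046) = 0.273187.
1 − 2Q = 0.30028, giving −¼ ln(0.30028) = 0.300760.
d = 0.273187 + 0.300760 = 0.573947.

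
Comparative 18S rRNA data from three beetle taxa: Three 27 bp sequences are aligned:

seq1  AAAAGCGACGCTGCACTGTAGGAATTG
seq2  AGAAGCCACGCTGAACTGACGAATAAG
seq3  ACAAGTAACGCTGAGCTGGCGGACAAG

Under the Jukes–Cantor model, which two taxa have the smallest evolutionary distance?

seq1–seq2: 9/27 differ, p = 0.333, d = 0.441.
seq1–seq3: 10/27 differ, p = 0.370, d = 0.511.
seq2–seq3: 7/27 differ, p = 0.259, d = 0.318.
The smallest distance is between seq2 and seq3.

seq2 and seq3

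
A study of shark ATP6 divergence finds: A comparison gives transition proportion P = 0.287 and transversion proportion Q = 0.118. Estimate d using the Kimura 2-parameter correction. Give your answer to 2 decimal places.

Under the Kimura two-parameter model, d = −½ ln(1 − 2P − Q) − ¼ ln(1 − 2Q).
1 − 2P − Q = 0.308, giving −½ ln(0.308) = 0.588828.
1 − 2Q = 0.764, giving −¼ ln(0.764) = 0.067297.
d = 0.588828 + 0.067297 = 0.656125.

0.66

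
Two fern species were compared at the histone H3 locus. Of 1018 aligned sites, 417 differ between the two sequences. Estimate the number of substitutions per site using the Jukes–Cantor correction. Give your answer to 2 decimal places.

p = 417/1018 ≈ 0.409627.
d = −(3/4) ln(1 − 4p/3) = −0.75 ln(1 − 0.546169) = −0.75 ln(0.453831)
  = −0.75 × (-0.790030) = 0.592523 substitutions/site.

0.59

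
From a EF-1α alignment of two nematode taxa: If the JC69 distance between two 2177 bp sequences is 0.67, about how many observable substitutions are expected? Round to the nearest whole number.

Invert JC69: p = (3/4)(1 − e^(−4d/3)) = 0.75 × (1 − e^(-0.893333)) = 0.75 × (1 − 0.409289) = 0.443033.
Expected differing sites = pL ≈ 0.443033 × 2177 = 964.482841 ≈ 964.

964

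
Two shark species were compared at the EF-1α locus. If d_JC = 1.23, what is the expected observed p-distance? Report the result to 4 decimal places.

0.6045

p = (3/4)(1 − e^(−4d/3)) = 0.75 × (1 − e^(-1.64)) = 0.75 × (1 − 0.193980) = 0.604515.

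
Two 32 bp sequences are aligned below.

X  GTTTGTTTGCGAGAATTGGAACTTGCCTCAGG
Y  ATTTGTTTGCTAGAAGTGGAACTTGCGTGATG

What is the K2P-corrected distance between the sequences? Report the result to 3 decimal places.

0.217

Of 32 sites, 1 differences are transitions and 5 are transversions, so P = 1/32 = 0.03125 and Q = 5/32 = 0.15625.
Under the Kimura two-parameter model, d = −½ ln(1 − 2P − Q) − ¼ ln(1 − 2Q).
1 − 2P − Q = 0.78125, giving −½ ln(0.78125) = 0.123430.
1 − 2Q = 0.6875, giving −¼ ln(0.6875) = 0.093673.
d = 0.123430 + 0.093673 = 0.217103.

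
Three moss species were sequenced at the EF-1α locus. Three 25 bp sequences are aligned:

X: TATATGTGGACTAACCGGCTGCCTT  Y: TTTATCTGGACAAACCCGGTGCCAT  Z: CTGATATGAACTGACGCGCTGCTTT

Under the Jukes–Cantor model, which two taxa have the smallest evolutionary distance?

X and Y

X–Y: 6/25 differ, p = 0.240, d = 0.289.
X–Z: 9/25 differ, p = 0.360, d = 0.490.
Y–Z: 10/25 differ, p = 0.400, d = 0.572.
The smallest distance is between X and Y.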